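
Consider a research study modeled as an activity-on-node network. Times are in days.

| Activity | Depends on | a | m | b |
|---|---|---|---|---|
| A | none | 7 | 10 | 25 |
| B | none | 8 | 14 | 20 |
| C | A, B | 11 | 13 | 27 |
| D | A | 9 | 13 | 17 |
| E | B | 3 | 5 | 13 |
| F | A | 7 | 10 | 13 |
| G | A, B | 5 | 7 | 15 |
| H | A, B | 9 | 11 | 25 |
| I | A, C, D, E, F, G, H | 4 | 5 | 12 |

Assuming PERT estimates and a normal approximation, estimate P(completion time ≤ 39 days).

te_A = (7 + 4·10 + 25)/6 = 72/6 = 12; σ²_A = ((25−7)/6)² = 9.000
te_B = (8 + 4·14 + 20)/6 = 84/6 = 14; σ²_B = ((20−8)/6)² = 4.000
te_C = (11 + 4·13 + 27)/6 = 90/6 = 15; σ²_C = ((27−11)/6)² = 7.111
te_D = (9 + 4·13 + 17)/6 = 78/6 = 13; σ²_D = ((17−9)/6)² = 1.778
te_E = (3 + 4·5 + 13)/6 = 36/6 = 6; σ²_E = ((13−3)/6)² = 2.778
te_F = (7 + 4·10 + 13)/6 = 60/6 = 10; σ²_F = ((13−7)/6)² = 1.000
te_G = (5 + 4·7 + 15)/6 = 48/6 = 8; σ²_G = ((15−5)/6)² = 2.778
te_H = (9 + 4·11 + 25)/6 = 78/6 = 13; σ²_H = ((25−9)/6)² = 7.111
te_I = (4 + 4·5 + 12)/6 = 36/6 = 6; σ²_I = ((12−4)/6)² = 1.778

Forward pass:
ES_A = 0; EF_A = 12
ES_B = 0; EF_B = 14
ES_C = max(EF_A=12, EF_B=14) = 14; EF_C = 14+15 = 29
ES_D = 12; EF_D = 12+13 = 25
ES_E = 14; EF_E = 14+6 = 20
ES_F = 12; EF_F = 12+10 = 22
ES_G = max(EF_A=12, EF_B=14) = 14; EF_G = 14+8 = 22
ES_H = max(EF_A=12, EF_B=14) = 14; EF_H = 14+13 = 27
ES_I = max(EF_A=12, EF_C=29, EF_D=25, EF_E=20, EF_F=22, EF_G=22, EF_H=27) = 29; EF_I = 29+6 = 35
Expected project duration μ = 35 days. Critical path: B → C → I.

Variance along critical path = 4.000 + 7.111 + 1.778 = 12.889; σ = √12.889 = 3.590 days.
Z = (39 − 35) / 3.590 = 1.114
P(T ≤ 39) = Φ(1.114) ≈ 0.867

0.867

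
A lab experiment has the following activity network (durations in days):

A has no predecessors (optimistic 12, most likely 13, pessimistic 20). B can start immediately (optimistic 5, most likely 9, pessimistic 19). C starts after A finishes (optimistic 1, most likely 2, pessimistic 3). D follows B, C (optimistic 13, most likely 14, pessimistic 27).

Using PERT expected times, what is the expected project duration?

32 days

te_A = (12 + 4·13 + 20)/6 = 84/6 = 14
te_B = (5 + 4·9 + 19)/6 = 60/6 = 10
te_C = (1 + 4·2 + 3)/6 = 12/6 = 2
te_D = (13 + 4·14 + 27)/6 = 96/6 = 16

Forward pass:
ES_A = 0; EF_A = 14
ES_B = 0; EF_B = 10
ES_C = 14; EF_C = 14+2 = 16
ES_D = max(EF_B=10, EF_C=16) = 16; EF_D = 16+16 = 32
Expected project duration μ = 32 days. Critical path: A → C → D.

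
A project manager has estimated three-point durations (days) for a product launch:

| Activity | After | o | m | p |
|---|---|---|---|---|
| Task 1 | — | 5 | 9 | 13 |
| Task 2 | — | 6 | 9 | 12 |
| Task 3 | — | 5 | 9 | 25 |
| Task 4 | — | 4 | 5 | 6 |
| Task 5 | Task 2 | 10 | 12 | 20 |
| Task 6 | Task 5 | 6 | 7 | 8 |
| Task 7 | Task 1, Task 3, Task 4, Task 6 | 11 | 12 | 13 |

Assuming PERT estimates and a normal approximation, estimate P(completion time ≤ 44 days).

0.933

te_Task 1 = (5 + 4·9 + 13)/6 = 54/6 = 9; σ²_Task 1 = ((13−5)/6)² = 1.778
te_Task 2 = (6 + 4·9 + 12)/6 = 54/6 = 9; σ²_Task 2 = ((12−6)/6)² = 1.000
te_Task 3 = (5 + 4·9 + 25)/6 = 66/6 = 11; σ²_Task 3 = ((25−5)/6)² = 11.111
te_Task 4 = (4 + 4·5 + 6)/6 = 30/6 = 5; σ²_Task 4 = ((6−4)/6)² = 0.111
te_Task 5 = (10 + 4·12 + 20)/6 = 78/6 = 13; σ²_Task 5 = ((20−10)/6)² = 2.778
te_Task 6 = (6 + 4·7 + 8)/6 = 42/6 = 7; σ²_Task 6 = ((8−6)/6)² = 0.111
te_Task 7 = (11 + 4·12 + 13)/6 = 72/6 = 12; σ²_Task 7 = ((13−11)/6)² = 0.111

Forward pass:
ES_Task 1 = 0; EF_Task 1 = 9
ES_Task 2 = 0; EF_Task 2 = 9
ES_Task 3 = 0; EF_Task 3 = 11
ES_Task 4 = 0; EF_Task 4 = 5
ES_Task 5 = 9; EF_Task 5 = 9+13 = 22
ES_Task 6 = 22; EF_Task 6 = 22+7 = 29
ES_Task 7 = max(EF_Task 1=9, EF_Task 3=11, EF_Task 4=5, EF_Task 6=29) = 29; EF_Task 7 = 29+12 = 41
Expected project duration μ = 41 days. Critical path: Task 2 → Task 5 → Task 6 → Task 7.

Variance along critical path = 1.000 + 2.778 + 0.111 + 0.111 = 4.000; σ = √4.000 = 2.000 days.
Z = (44 − 41) / 2.000 = 1.500
P(T ≤ 44) = Φ(1.500) ≈ 0.933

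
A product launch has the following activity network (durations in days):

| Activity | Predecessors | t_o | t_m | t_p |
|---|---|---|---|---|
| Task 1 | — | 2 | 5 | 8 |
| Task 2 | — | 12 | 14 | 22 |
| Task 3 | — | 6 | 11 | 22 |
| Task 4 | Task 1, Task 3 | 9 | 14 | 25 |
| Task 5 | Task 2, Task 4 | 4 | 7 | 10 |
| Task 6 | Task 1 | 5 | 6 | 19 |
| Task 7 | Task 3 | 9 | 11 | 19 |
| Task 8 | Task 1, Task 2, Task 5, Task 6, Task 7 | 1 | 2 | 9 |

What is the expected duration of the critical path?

37 days

te_Task 1 = (2 + 4·5 + 8)/6 = 30/6 = 5
te_Task 2 = (12 + 4·14 + 22)/6 = 90/6 = 15
te_Task 3 = (6 + 4·11 + 22)/6 = 72/6 = 12
te_Task 4 = (9 + 4·14 + 25)/6 = 90/6 = 15
te_Task 5 = (4 + 4·7 + 10)/6 = 42/6 = 7
te_Task 6 = (5 + 4·6 + 19)/6 = 48/6 = 8
te_Task 7 = (9 + 4·11 + 19)/6 = 72/6 = 12
te_Task 8 = (1 + 4·2 + 9)/6 = 18/6 = 3

Forward pass:
ES_Task 1 = 0; EF_Task 1 = 5
ES_Task 2 = 0; EF_Task 2 = 15
ES_Task 3 = 0; EF_Task 3 = 12
ES_Task 4 = max(EF_Task 1=5, EF_Task 3=12) = 12; EF_Task 4 = 12+15 = 27
ES_Task 5 = max(EF_Task 2=15, EF_Task 4=27) = 27; EF_Task 5 = 27+7 = 34
ES_Task 6 = 5; EF_Task 6 = 5+8 = 13
ES_Task 7 = 12; EF_Task 7 = 12+12 = 24
ES_Task 8 = max(EF_Task 1=5, EF_Task 2=15, EF_Task 5=34, EF_Task 6=13, EF_Task 7=24) = 34; EF_Task 8 = 34+3 = 37
Expected project duration μ = 37 days. Critical path: Task 3 → Task 4 → Task 5 → Task 8.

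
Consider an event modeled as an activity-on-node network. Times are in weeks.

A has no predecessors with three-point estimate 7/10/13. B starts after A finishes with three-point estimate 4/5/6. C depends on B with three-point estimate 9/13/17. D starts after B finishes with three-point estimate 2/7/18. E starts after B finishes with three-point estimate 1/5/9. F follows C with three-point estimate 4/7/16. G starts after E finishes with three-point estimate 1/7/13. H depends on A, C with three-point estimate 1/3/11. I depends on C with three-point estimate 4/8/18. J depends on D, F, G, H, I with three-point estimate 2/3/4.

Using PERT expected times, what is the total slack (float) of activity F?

te_A = (7 + 4·10 + 13)/6 = 60/6 = 10
te_B = (4 + 4·5 + 6)/6 = 30/6 = 5
te_C = (9 + 4·13 + 17)/6 = 78/6 = 13
te_D = (2 + 4·7 + 18)/6 = 48/6 = 8
te_E = (1 + 4·5 + 9)/6 = 30/6 = 5
te_F = (4 + 4·7 + 16)/6 = 48/6 = 8
te_G = (1 + 4·7 + 13)/6 = 42/6 = 7
te_H = (1 + 4·3 + 11)/6 = 24/6 = 4
te_I = (4 + 4·8 + 18)/6 = 54/6 = 9
te_J = (2 + 4·3 + 4)/6 = 18/6 = 3

Forward pass:
ES_A = 0; EF_A = 10
ES_B = 10; EF_B = 10+5 = 15
ES_C = 15; EF_C = 15+13 = 28
ES_D = 15; EF_D = 15+8 = 23
ES_E = 15; EF_E = 15+5 = 20
ES_F = 28; EF_F = 28+8 = 36
ES_G = 20; EF_G = 20+7 = 27
ES_H = max(EF_A=10, EF_C=28) = 28; EF_H = 28+4 = 32
ES_I = 28; EF_I = 28+9 = 37
ES_J = max(EF_D=23, EF_F=36, EF_G=27, EF_H=32, EF_I=37) = 37; EF_J = 37+3 = 40
Expected project duration μ = 40 weeks. Critical path: A → B → C → I → J.

Backward pass:
LF_J = 40; LS_J = 40−3 = 37
LF_I = LS_J = 37; LS_I = 37−9 = 28
LF_H = LS_J = 37; LS_H = 37−4 = 33
LF_G = LS_J = 37; LS_G = 37−7 = 30
LF_F = LS_J = 37; LS_F = 37−8 = 29
LF_E = LS_G = 30; LS_E = 30−5 = 25
LF_D = LS_J = 37; LS_D = 37−8 = 29
LF_C = min(LS_F=29, LS_H=33, LS_I=28) = 28; LS_C = 28−13 = 15
LF_B = min(LS_C=15, LS_D=29, LS_E=25) = 15; LS_B = 15−5 = 10
LF_A = min(LS_B=10, LS_H=33) = 10; LS_A = 10−10 = 0
Slack_F = LS_F − ES_F = 29 − 28 = 1

1 weeks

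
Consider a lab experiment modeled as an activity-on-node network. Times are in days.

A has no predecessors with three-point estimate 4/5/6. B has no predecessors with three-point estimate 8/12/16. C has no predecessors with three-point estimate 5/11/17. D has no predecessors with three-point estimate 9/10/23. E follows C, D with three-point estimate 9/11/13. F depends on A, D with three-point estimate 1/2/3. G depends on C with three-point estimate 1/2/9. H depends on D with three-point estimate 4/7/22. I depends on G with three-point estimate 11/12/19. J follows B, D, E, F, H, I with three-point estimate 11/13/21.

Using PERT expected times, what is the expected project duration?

41 days

te_A = (4 + 4·5 + 6)/6 = 30/6 = 5
te_B = (8 + 4·12 + 16)/6 = 72/6 = 12
te_C = (5 + 4·11 + 17)/6 = 66/6 = 11
te_D = (9 + 4·10 + 23)/6 = 72/6 = 12
te_E = (9 + 4·11 + 13)/6 = 66/6 = 11
te_F = (1 + 4·2 + 3)/6 = 12/6 = 2
te_G = (1 + 4·2 + 9)/6 = 18/6 = 3
te_H = (4 + 4·7 + 22)/6 = 54/6 = 9
te_I = (11 + 4·12 + 19)/6 = 78/6 = 13
te_J = (11 + 4·13 + 21)/6 = 84/6 = 14

Forward pass:
ES_A = 0; EF_A = 5
ES_B = 0; EF_B = 12
ES_C = 0; EF_C = 11
ES_D = 0; EF_D = 12
ES_E = max(EF_C=11, EF_D=12) = 12; EF_E = 12+11 = 23
ES_F = max(EF_A=5, EF_D=12) = 12; EF_F = 12+2 = 14
ES_G = 11; EF_G = 11+3 = 14
ES_H = 12; EF_H = 12+9 = 21
ES_I = 14; EF_I = 14+13 = 27
ES_J = max(EF_B=12, EF_D=12, EF_E=23, EF_F=14, EF_H=21, EF_I=27) = 27; EF_J = 27+14 = 41
Expected project duration μ = 41 days. Critical path: C → G → I → J.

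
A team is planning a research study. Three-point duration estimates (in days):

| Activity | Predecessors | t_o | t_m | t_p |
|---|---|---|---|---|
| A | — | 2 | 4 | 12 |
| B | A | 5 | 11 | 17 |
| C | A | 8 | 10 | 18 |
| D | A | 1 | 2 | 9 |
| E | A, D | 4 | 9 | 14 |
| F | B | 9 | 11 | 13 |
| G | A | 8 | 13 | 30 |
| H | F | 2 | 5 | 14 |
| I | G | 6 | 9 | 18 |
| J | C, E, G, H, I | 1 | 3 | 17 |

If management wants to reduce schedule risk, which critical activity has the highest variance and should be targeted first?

te_A = (2 + 4·4 + 12)/6 = 30/6 = 5; σ²_A = ((12−2)/6)² = 2.778
te_B = (5 + 4·11 + 17)/6 = 66/6 = 11; σ²_B = ((17−5)/6)² = 4.000
te_C = (8 + 4·10 + 18)/6 = 66/6 = 11; σ²_C = ((18−8)/6)² = 2.778
te_D = (1 + 4·2 + 9)/6 = 18/6 = 3; σ²_D = ((9−1)/6)² = 1.778
te_E = (4 + 4·9 + 14)/6 = 54/6 = 9; σ²_E = ((14−4)/6)² = 2.778
te_F = (9 + 4·11 + 13)/6 = 66/6 = 11; σ²_F = ((13−9)/6)² = 0.444
te_G = (8 + 4·13 + 30)/6 = 90/6 = 15; σ²_G = ((30−8)/6)² = 13.444
te_H = (2 + 4·5 + 14)/6 = 36/6 = 6; σ²_H = ((14−2)/6)² = 4.000
te_I = (6 + 4·9 + 18)/6 = 60/6 = 10; σ²_I = ((18−6)/6)² = 4.000
te_J = (1 + 4·3 + 17)/6 = 30/6 = 5; σ²_J = ((17−1)/6)² = 7.111

Forward pass:
ES_A = 0; EF_A = 5
ES_B = 5; EF_B = 5+11 = 16
ES_C = 5; EF_C = 5+11 = 16
ES_D = 5; EF_D = 5+3 = 8
ES_E = max(EF_A=5, EF_D=8) = 8; EF_E = 8+9 = 17
ES_F = 16; EF_F = 16+11 = 27
ES_G = 5; EF_G = 5+15 = 20
ES_H = 27; EF_H = 27+6 = 33
ES_I = 20; EF_I = 20+10 = 30
ES_J = max(EF_C=16, EF_E=17, EF_G=20, EF_H=33, EF_I=30) = 33; EF_J = 33+5 = 38
Expected project duration μ = 38 days. Critical path: A → B → F → H → J.

Variances on critical path: σ²_A=2.778, σ²_B=4.000, σ²_F=0.444, σ²_H=4.000, σ²_J=7.111.
Largest is σ²_J = 7.111.

J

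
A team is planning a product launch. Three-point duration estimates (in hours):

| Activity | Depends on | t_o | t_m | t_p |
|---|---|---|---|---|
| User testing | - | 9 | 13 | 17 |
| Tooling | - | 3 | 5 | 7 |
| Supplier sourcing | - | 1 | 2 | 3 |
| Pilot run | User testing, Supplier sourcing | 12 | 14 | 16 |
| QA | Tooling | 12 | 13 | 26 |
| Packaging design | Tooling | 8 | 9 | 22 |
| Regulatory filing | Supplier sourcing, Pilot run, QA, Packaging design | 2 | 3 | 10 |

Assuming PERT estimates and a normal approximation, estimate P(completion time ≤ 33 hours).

0.841

te_User testing = (9 + 4·13 + 17)/6 = 78/6 = 13; σ²_User testing = ((17−9)/6)² = 1.778
te_Tooling = (3 + 4·5 + 7)/6 = 30/6 = 5; σ²_Tooling = ((7−3)/6)² = 0.444
te_Supplier sourcing = (1 + 4·2 + 3)/6 = 12/6 = 2; σ²_Supplier sourcing = ((3−1)/6)² = 0.111
te_Pilot run = (12 + 4·14 + 16)/6 = 84/6 = 14; σ²_Pilot run = ((16−12)/6)² = 0.444
te_QA = (12 + 4·13 + 26)/6 = 90/6 = 15; σ²_QA = ((26−12)/6)² = 5.444
te_Packaging design = (8 + 4·9 + 22)/6 = 66/6 = 11; σ²_Packaging design = ((22−8)/6)² = 5.444
te_Regulatory filing = (2 + 4·3 + 10)/6 = 24/6 = 4; σ²_Regulatory filing = ((10−2)/6)² = 1.778

Forward pass:
ES_User testing = 0; EF_User testing = 13
ES_Tooling = 0; EF_Tooling = 5
ES_Supplier sourcing = 0; EF_Supplier sourcing = 2
ES_Pilot run = max(EF_User testing=13, EF_Supplier sourcing=2) = 13; EF_Pilot run = 13+14 = 27
ES_QA = 5; EF_QA = 5+15 = 20
ES_Packaging design = 5; EF_Packaging design = 5+11 = 16
ES_Regulatory filing = max(EF_Supplier sourcing=2, EF_Pilot run=27, EF_QA=20, EF_Packaging design=16) = 27; EF_Regulatory filing = 27+4 = 31
Expected project duration μ = 31 hours. Critical path: User testing → Pilot run → Regulatory filing.

Variance along critical path = 1.778 + 0.444 + 1.778 = 4.000; σ = √4.000 = 2.000 hours.
Z = (33 − 31) / 2.000 = 1.000
P(T ≤ 33) = Φ(1.000) ≈ 0.841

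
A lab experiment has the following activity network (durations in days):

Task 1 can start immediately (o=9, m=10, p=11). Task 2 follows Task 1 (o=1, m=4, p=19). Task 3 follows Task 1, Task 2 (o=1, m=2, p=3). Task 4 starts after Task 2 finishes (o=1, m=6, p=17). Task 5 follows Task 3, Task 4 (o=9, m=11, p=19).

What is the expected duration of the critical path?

te_Task 1 = (9 + 4·10 + 11)/6 = 60/6 = 10
te_Task 2 = (1 + 4·4 + 19)/6 = 36/6 = 6
te_Task 3 = (1 + 4·2 + 3)/6 = 12/6 = 2
te_Task 4 = (1 + 4·6 + 17)/6 = 42/6 = 7
te_Task 5 = (9 + 4·11 + 19)/6 = 72/6 = 12

Forward pass:
ES_Task 1 = 0; EF_Task 1 = 10
ES_Task 2 = 10; EF_Task 2 = 10+6 = 16
ES_Task 3 = max(EF_Task 1=10, EF_Task 2=16) = 16; EF_Task 3 = 16+2 = 18
ES_Task 4 = 16; EF_Task 4 = 16+7 = 23
ES_Task 5 = max(EF_Task 3=18, EF_Task 4=23) = 23; EF_Task 5 = 23+12 = 35
Expected project duration μ = 35 days. Critical path: Task 1 → Task 2 → Task 4 → Task 5.

35 days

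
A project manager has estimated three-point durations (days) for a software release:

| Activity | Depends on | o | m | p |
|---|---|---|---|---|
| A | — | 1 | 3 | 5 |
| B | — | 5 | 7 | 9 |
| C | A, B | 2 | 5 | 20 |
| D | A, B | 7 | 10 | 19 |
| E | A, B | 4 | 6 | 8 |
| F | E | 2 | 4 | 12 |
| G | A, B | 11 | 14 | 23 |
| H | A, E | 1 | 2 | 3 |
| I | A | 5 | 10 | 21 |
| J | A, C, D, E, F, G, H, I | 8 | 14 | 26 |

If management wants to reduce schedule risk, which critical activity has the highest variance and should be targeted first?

J

te_A = (1 + 4·3 + 5)/6 = 18/6 = 3; σ²_A = ((5−1)/6)² = 0.444
te_B = (5 + 4·7 + 9)/6 = 42/6 = 7; σ²_B = ((9−5)/6)² = 0.444
te_C = (2 + 4·5 + 20)/6 = 42/6 = 7; σ²_C = ((20−2)/6)² = 9.000
te_D = (7 + 4·10 + 19)/6 = 66/6 = 11; σ²_D = ((19−7)/6)² = 4.000
te_E = (4 + 4·6 + 8)/6 = 36/6 = 6; σ²_E = ((8−4)/6)² = 0.444
te_F = (2 + 4·4 + 12)/6 = 30/6 = 5; σ²_F = ((12−2)/6)² = 2.778
te_G = (11 + 4·14 + 23)/6 = 90/6 = 15; σ²_G = ((23−11)/6)² = 4.000
te_H = (1 + 4·2 + 3)/6 = 12/6 = 2; σ²_H = ((3−1)/6)² = 0.111
te_I = (5 + 4·10 + 21)/6 = 66/6 = 11; σ²_I = ((21−5)/6)² = 7.111
te_J = (8 + 4·14 + 26)/6 = 90/6 = 15; σ²_J = ((26−8)/6)² = 9.000

Forward pass:
ES_A = 0; EF_A = 3
ES_B = 0; EF_B = 7
ES_C = max(EF_A=3, EF_B=7) = 7; EF_C = 7+7 = 14
ES_D = max(EF_A=3, EF_B=7) = 7; EF_D = 7+11 = 18
ES_E = max(EF_A=3, EF_B=7) = 7; EF_E = 7+6 = 13
ES_F = 13; EF_F = 13+5 = 18
ES_G = max(EF_A=3, EF_B=7) = 7; EF_G = 7+15 = 22
ES_H = max(EF_A=3, EF_E=13) = 13; EF_H = 13+2 = 15
ES_I = 3; EF_I = 3+11 = 14
ES_J = max(EF_A=3, EF_C=14, EF_D=18, EF_E=13, EF_F=18, EF_G=22, EF_H=15, EF_I=14) = 22; EF_J = 22+15 = 37
Expected project duration μ = 37 days. Critical path: B → G → J.

Variances on critical path: σ²_B=0.444, σ²_G=4.000, σ²_J=9.000.
Largest is σ²_J = 9.000.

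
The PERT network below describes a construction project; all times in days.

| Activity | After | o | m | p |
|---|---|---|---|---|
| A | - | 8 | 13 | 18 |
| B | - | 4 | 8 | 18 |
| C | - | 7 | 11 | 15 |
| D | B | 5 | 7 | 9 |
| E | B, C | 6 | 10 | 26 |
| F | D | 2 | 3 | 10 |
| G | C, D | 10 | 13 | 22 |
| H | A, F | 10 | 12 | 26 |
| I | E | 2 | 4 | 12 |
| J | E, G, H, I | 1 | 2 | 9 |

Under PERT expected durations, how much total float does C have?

te_A = (8 + 4·13 + 18)/6 = 78/6 = 13
te_B = (4 + 4·8 + 18)/6 = 54/6 = 9
te_C = (7 + 4·11 + 15)/6 = 66/6 = 11
te_D = (5 + 4·7 + 9)/6 = 42/6 = 7
te_E = (6 + 4·10 + 26)/6 = 72/6 = 12
te_F = (2 + 4·3 + 10)/6 = 24/6 = 4
te_G = (10 + 4·13 + 22)/6 = 84/6 = 14
te_H = (10 + 4·12 + 26)/6 = 84/6 = 14
te_I = (2 + 4·4 + 12)/6 = 30/6 = 5
te_J = (1 + 4·2 + 9)/6 = 18/6 = 3

Forward pass:
ES_A = 0; EF_A = 13
ES_B = 0; EF_B = 9
ES_C = 0; EF_C = 11
ES_D = 9; EF_D = 9+7 = 16
ES_E = max(EF_B=9, EF_C=11) = 11; EF_E = 11+12 = 23
ES_F = 16; EF_F = 16+4 = 20
ES_G = max(EF_C=11, EF_D=16) = 16; EF_G = 16+14 = 30
ES_H = max(EF_A=13, EF_F=20) = 20; EF_H = 20+14 = 34
ES_I = 23; EF_I = 23+5 = 28
ES_J = max(EF_E=23, EF_G=30, EF_H=34, EF_I=28) = 34; EF_J = 34+3 = 37
Expected project duration μ = 37 days. Critical path: B → D → F → H → J.

Backward pass:
LF_J = 37; LS_J = 37−3 = 34
LF_I = LS_J = 34; LS_I = 34−5 = 29
LF_H = LS_J = 34; LS_H = 34−14 = 20
LF_G = LS_J = 34; LS_G = 34−14 = 20
LF_F = LS_H = 20; LS_F = 20−4 = 16
LF_E = min(LS_I=29, LS_J=34) = 29; LS_E = 29−12 = 17
LF_D = min(LS_F=16, LS_G=20) = 16; LS_D = 16−7 = 9
LF_C = min(LS_E=17, LS_G=20) = 17; LS_C = 17−11 = 6
LF_B = min(LS_D=9, LS_E=17) = 9; LS_B = 9−9 = 0
LF_A = LS_H = 20; LS_A = 20−13 = 7
Slack_C = LS_C − ES_C = 6 − 0 = 6

6 days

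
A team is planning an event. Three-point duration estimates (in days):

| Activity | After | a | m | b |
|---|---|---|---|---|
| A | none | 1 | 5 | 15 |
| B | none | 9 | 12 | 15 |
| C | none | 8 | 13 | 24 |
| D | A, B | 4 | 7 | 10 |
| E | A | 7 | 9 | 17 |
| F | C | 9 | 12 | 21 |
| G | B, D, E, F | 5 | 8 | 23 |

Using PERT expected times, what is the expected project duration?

te_A = (1 + 4·5 + 15)/6 = 36/6 = 6
te_B = (9 + 4·12 + 15)/6 = 72/6 = 12
te_C = (8 + 4·13 + 24)/6 = 84/6 = 14
te_D = (4 + 4·7 + 10)/6 = 42/6 = 7
te_E = (7 + 4·9 + 17)/6 = 60/6 = 10
te_F = (9 + 4·12 + 21)/6 = 78/6 = 13
te_G = (5 + 4·8 + 23)/6 = 60/6 = 10

Forward pass:
ES_A = 0; EF_A = 6
ES_B = 0; EF_B = 12
ES_C = 0; EF_C = 14
ES_D = max(EF_A=6, EF_B=12) = 12; EF_D = 12+7 = 19
ES_E = 6; EF_E = 6+10 = 16
ES_F = 14; EF_F = 14+13 = 27
ES_G = max(EF_B=12, EF_D=19, EF_E=16, EF_F=27) = 27; EF_G = 27+10 = 37
Expected project duration μ = 37 days. Critical path: C → F → G.

37 days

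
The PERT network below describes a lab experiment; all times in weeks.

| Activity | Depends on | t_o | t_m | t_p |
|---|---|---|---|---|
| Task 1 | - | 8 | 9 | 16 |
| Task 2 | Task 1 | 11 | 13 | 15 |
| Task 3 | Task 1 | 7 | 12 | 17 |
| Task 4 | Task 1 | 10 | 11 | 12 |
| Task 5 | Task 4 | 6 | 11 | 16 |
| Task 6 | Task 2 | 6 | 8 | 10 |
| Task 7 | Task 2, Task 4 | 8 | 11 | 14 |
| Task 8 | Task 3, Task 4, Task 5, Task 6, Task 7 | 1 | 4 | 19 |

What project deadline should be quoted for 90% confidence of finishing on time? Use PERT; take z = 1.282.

te_Task 1 = (8 + 4·9 + 16)/6 = 60/6 = 10; σ²_Task 1 = ((16−8)/6)² = 1.778
te_Task 2 = (11 + 4·13 + 15)/6 = 78/6 = 13; σ²_Task 2 = ((15−11)/6)² = 0.444
te_Task 3 = (7 + 4·12 + 17)/6 = 72/6 = 12; σ²_Task 3 = ((17−7)/6)² = 2.778
te_Task 4 = (10 + 4·11 + 12)/6 = 66/6 = 11; σ²_Task 4 = ((12−10)/6)² = 0.111
te_Task 5 = (6 + 4·11 + 16)/6 = 66/6 = 11; σ²_Task 5 = ((16−6)/6)² = 2.778
te_Task 6 = (6 + 4·8 + 10)/6 = 48/6 = 8; σ²_Task 6 = ((10−6)/6)² = 0.444
te_Task 7 = (8 + 4·11 + 14)/6 = 66/6 = 11; σ²_Task 7 = ((14−8)/6)² = 1.000
te_Task 8 = (1 + 4·4 + 19)/6 = 36/6 = 6; σ²_Task 8 = ((19−1)/6)² = 9.000

Forward pass:
ES_Task 1 = 0; EF_Task 1 = 10
ES_Task 2 = 10; EF_Task 2 = 10+13 = 23
ES_Task 3 = 10; EF_Task 3 = 10+12 = 22
ES_Task 4 = 10; EF_Task 4 = 10+11 = 21
ES_Task 5 = 21; EF_Task 5 = 21+11 = 32
ES_Task 6 = 23; EF_Task 6 = 23+8 = 31
ES_Task 7 = max(EF_Task 2=23, EF_Task 4=21) = 23; EF_Task 7 = 23+11 = 34
ES_Task 8 = max(EF_Task 3=22, EF_Task 4=21, EF_Task 5=32, EF_Task 6=31, EF_Task 7=34) = 34; EF_Task 8 = 34+6 = 40
Expected project duration μ = 40 weeks. Critical path: Task 1 → Task 2 → Task 7 → Task 8.

Variance along critical path = 1.778 + 0.444 + 1.000 + 9.000 = 12.222; σ = 3.496 weeks.
D = μ + z·σ = 40 + 1.282·3.496 = 44.5 weeks

44.5 weeks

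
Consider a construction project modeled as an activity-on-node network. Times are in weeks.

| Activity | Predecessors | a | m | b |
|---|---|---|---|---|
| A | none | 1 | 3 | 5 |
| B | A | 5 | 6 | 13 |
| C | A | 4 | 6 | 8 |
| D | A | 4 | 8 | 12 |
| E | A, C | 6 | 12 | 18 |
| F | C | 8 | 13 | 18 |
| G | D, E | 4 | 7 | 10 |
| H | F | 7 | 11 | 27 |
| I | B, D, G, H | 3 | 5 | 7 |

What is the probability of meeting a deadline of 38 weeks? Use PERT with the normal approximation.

0.304

te_A = (1 + 4·3 + 5)/6 = 18/6 = 3; σ²_A = ((5−1)/6)² = 0.444
te_B = (5 + 4·6 + 13)/6 = 42/6 = 7; σ²_B = ((13−5)/6)² = 1.778
te_C = (4 + 4·6 + 8)/6 = 36/6 = 6; σ²_C = ((8−4)/6)² = 0.444
te_D = (4 + 4·8 + 12)/6 = 48/6 = 8; σ²_D = ((12−4)/6)² = 1.778
te_E = (6 + 4·12 + 18)/6 = 72/6 = 12; σ²_E = ((18−6)/6)² = 4.000
te_F = (8 + 4·13 + 18)/6 = 78/6 = 13; σ²_F = ((18−8)/6)² = 2.778
te_G = (4 + 4·7 + 10)/6 = 42/6 = 7; σ²_G = ((10−4)/6)² = 1.000
te_H = (7 + 4·11 + 27)/6 = 78/6 = 13; σ²_H = ((27−7)/6)² = 11.111
te_I = (3 + 4·5 + 7)/6 = 30/6 = 5; σ²_I = ((7−3)/6)² = 0.444

Forward pass:
ES_A = 0; EF_A = 3
ES_B = 3; EF_B = 3+7 = 10
ES_C = 3; EF_C = 3+6 = 9
ES_D = 3; EF_D = 3+8 = 11
ES_E = max(EF_A=3, EF_C=9) = 9; EF_E = 9+12 = 21
ES_F = 9; EF_F = 9+13 = 22
ES_G = max(EF_D=11, EF_E=21) = 21; EF_G = 21+7 = 28
ES_H = 22; EF_H = 22+13 = 35
ES_I = max(EF_B=10, EF_D=11, EF_G=28, EF_H=35) = 35; EF_I = 35+5 = 40
Expected project duration μ = 40 weeks. Critical path: A → C → F → H → I.

Variance along critical path = 0.444 + 0.444 + 2.778 + 11.111 + 0.444 = 15.222; σ = √15.222 = 3.902 weeks.
Z = (38 − 40) / 3.902 = -0.513
P(T ≤ 38) = Φ(-0.513) ≈ 0.304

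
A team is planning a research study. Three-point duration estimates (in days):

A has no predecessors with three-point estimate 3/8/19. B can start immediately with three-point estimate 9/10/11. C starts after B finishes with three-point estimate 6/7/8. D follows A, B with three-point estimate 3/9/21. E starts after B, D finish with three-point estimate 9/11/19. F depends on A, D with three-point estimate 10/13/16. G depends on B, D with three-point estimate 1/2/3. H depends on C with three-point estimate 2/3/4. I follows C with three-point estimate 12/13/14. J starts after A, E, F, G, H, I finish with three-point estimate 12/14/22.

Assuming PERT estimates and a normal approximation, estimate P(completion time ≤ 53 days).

te_A = (3 + 4·8 + 19)/6 = 54/6 = 9; σ²_A = ((19−3)/6)² = 7.111
te_B = (9 + 4·10 + 11)/6 = 60/6 = 10; σ²_B = ((11−9)/6)² = 0.111
te_C = (6 + 4·7 + 8)/6 = 42/6 = 7; σ²_C = ((8−6)/6)² = 0.111
te_D = (3 + 4·9 + 21)/6 = 60/6 = 10; σ²_D = ((21−3)/6)² = 9.000
te_E = (9 + 4·11 + 19)/6 = 72/6 = 12; σ²_E = ((19−9)/6)² = 2.778
te_F = (10 + 4·13 + 16)/6 = 78/6 = 13; σ²_F = ((16−10)/6)² = 1.000
te_G = (1 + 4·2 + 3)/6 = 12/6 = 2; σ²_G = ((3−1)/6)² = 0.111
te_H = (2 + 4·3 + 4)/6 = 18/6 = 3; σ²_H = ((4−2)/6)² = 0.111
te_I = (12 + 4·13 + 14)/6 = 78/6 = 13; σ²_I = ((14−12)/6)² = 0.111
te_J = (12 + 4·14 + 22)/6 = 90/6 = 15; σ²_J = ((22−12)/6)² = 2.778

Forward pass:
ES_A = 0; EF_A = 9
ES_B = 0; EF_B = 10
ES_C = 10; EF_C = 10+7 = 17
ES_D = max(EF_A=9, EF_B=10) = 10; EF_D = 10+10 = 20
ES_E = max(EF_B=10, EF_D=20) = 20; EF_E = 20+12 = 32
ES_F = max(EF_A=9, EF_D=20) = 20; EF_F = 20+13 = 33
ES_G = max(EF_B=10, EF_D=20) = 20; EF_G = 20+2 = 22
ES_H = 17; EF_H = 17+3 = 20
ES_I = 17; EF_I = 17+13 = 30
ES_J = max(EF_A=9, EF_E=32, EF_F=33, EF_G=22, EF_H=20, EF_I=30) = 33; EF_J = 33+15 = 48
Expected project duration μ = 48 days. Critical path: B → D → F → J.

Variance along critical path = 0.111 + 9.000 + 1.000 + 2.778 = 12.889; σ = √12.889 = 3.590 days.
Z = (53 − 48) / 3.590 = 1.393
P(T ≤ 53) = Φ(1.393) ≈ 0.918

0.918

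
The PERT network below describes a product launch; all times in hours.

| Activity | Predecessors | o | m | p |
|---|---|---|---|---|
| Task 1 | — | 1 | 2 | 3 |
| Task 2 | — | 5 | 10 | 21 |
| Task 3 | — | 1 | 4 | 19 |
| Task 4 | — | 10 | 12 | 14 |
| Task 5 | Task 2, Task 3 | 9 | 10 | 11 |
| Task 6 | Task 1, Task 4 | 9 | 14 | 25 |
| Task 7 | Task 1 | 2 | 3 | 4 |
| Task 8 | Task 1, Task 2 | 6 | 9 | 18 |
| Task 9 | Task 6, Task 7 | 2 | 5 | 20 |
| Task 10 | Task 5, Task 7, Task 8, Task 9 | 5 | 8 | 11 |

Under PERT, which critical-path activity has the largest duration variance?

te_Task 1 = (1 + 4·2 + 3)/6 = 12/6 = 2; σ²_Task 1 = ((3−1)/6)² = 0.111
te_Task 2 = (5 + 4·10 + 21)/6 = 66/6 = 11; σ²_Task 2 = ((21−5)/6)² = 7.111
te_Task 3 = (1 + 4·4 + 19)/6 = 36/6 = 6; σ²_Task 3 = ((19−1)/6)² = 9.000
te_Task 4 = (10 + 4·12 + 14)/6 = 72/6 = 12; σ²_Task 4 = ((14−10)/6)² = 0.444
te_Task 5 = (9 + 4·10 + 11)/6 = 60/6 = 10; σ²_Task 5 = ((11−9)/6)² = 0.111
te_Task 6 = (9 + 4·14 + 25)/6 = 90/6 = 15; σ²_Task 6 = ((25−9)/6)² = 7.111
te_Task 7 = (2 + 4·3 + 4)/6 = 18/6 = 3; σ²_Task 7 = ((4−2)/6)² = 0.111
te_Task 8 = (6 + 4·9 + 18)/6 = 60/6 = 10; σ²_Task 8 = ((18−6)/6)² = 4.000
te_Task 9 = (2 + 4·5 + 20)/6 = 42/6 = 7; σ²_Task 9 = ((20−2)/6)² = 9.000
te_Task 10 = (5 + 4·8 + 11)/6 = 48/6 = 8; σ²_Task 10 = ((11−5)/6)² = 1.000

Forward pass:
ES_Task 1 = 0; EF_Task 1 = 2
ES_Task 2 = 0; EF_Task 2 = 11
ES_Task 3 = 0; EF_Task 3 = 6
ES_Task 4 = 0; EF_Task 4 = 12
ES_Task 5 = max(EF_Task 2=11, EF_Task 3=6) = 11; EF_Task 5 = 11+10 = 21
ES_Task 6 = max(EF_Task 1=2, EF_Task 4=12) = 12; EF_Task 6 = 12+15 = 27
ES_Task 7 = 2; EF_Task 7 = 2+3 = 5
ES_Task 8 = max(EF_Task 1=2, EF_Task 2=11) = 11; EF_Task 8 = 11+10 = 21
ES_Task 9 = max(EF_Task 6=27, EF_Task 7=5) = 27; EF_Task 9 = 27+7 = 34
ES_Task 10 = max(EF_Task 5=21, EF_Task 7=5, EF_Task 8=21, EF_Task 9=34) = 34; EF_Task 10 = 34+8 = 42
Expected project duration μ = 42 hours. Critical path: Task 4 → Task 6 → Task 9 → Task 10.

Variances on critical path: σ²_Task 4=0.444, σ²_Task 6=7.111, σ²_Task 9=9.000, σ²_Task 10=1.000.
Largest is σ²_Task 9 = 9.000.

Task 9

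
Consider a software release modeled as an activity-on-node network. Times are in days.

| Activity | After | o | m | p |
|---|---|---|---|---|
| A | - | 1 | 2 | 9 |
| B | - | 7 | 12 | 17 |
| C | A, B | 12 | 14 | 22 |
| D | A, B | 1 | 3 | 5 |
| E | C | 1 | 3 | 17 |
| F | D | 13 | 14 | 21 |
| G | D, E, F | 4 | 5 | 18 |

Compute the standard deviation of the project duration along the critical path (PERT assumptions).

4.26 days

te_A = (1 + 4·2 + 9)/6 = 18/6 = 3; σ²_A = ((9−1)/6)² = 1.778
te_B = (7 + 4·12 + 17)/6 = 72/6 = 12; σ²_B = ((17−7)/6)² = 2.778
te_C = (12 + 4·14 + 22)/6 = 90/6 = 15; σ²_C = ((22−12)/6)² = 2.778
te_D = (1 + 4·3 + 5)/6 = 18/6 = 3; σ²_D = ((5−1)/6)² = 0.444
te_E = (1 + 4·3 + 17)/6 = 30/6 = 5; σ²_E = ((17−1)/6)² = 7.111
te_F = (13 + 4·14 + 21)/6 = 90/6 = 15; σ²_F = ((21−13)/6)² = 1.778
te_G = (4 + 4·5 + 18)/6 = 42/6 = 7; σ²_G = ((18−4)/6)² = 5.444

Forward pass:
ES_A = 0; EF_A = 3
ES_B = 0; EF_B = 12
ES_C = max(EF_A=3, EF_B=12) = 12; EF_C = 12+15 = 27
ES_D = max(EF_A=3, EF_B=12) = 12; EF_D = 12+3 = 15
ES_E = 27; EF_E = 27+5 = 32
ES_F = 15; EF_F = 15+15 = 30
ES_G = max(EF_D=15, EF_E=32, EF_F=30) = 32; EF_G = 32+7 = 39
Expected project duration μ = 39 days. Critical path: B → C → E → G.

Variance along critical path = 2.778 + 2.778 + 7.111 + 5.444 = 18.111
σ = √18.111 = 4.256 days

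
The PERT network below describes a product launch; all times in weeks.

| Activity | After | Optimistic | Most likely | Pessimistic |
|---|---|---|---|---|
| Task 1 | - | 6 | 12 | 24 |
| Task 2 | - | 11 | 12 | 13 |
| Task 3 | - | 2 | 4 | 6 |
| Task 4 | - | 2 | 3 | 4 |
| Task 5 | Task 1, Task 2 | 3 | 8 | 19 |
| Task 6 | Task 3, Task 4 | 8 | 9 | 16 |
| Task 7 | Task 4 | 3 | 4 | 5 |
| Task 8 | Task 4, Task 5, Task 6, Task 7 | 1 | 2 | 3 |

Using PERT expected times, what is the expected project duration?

24 weeks

te_Task 1 = (6 + 4·12 + 24)/6 = 78/6 = 13
te_Task 2 = (11 + 4·12 + 13)/6 = 72/6 = 12
te_Task 3 = (2 + 4·4 + 6)/6 = 24/6 = 4
te_Task 4 = (2 + 4·3 + 4)/6 = 18/6 = 3
te_Task 5 = (3 + 4·8 + 19)/6 = 54/6 = 9
te_Task 6 = (8 + 4·9 + 16)/6 = 60/6 = 10
te_Task 7 = (3 + 4·4 + 5)/6 = 24/6 = 4
te_Task 8 = (1 + 4·2 + 3)/6 = 12/6 = 2

Forward pass:
ES_Task 1 = 0; EF_Task 1 = 13
ES_Task 2 = 0; EF_Task 2 = 12
ES_Task 3 = 0; EF_Task 3 = 4
ES_Task 4 = 0; EF_Task 4 = 3
ES_Task 5 = max(EF_Task 1=13, EF_Task 2=12) = 13; EF_Task 5 = 13+9 = 22
ES_Task 6 = max(EF_Task 3=4, EF_Task 4=3) = 4; EF_Task 6 = 4+10 = 14
ES_Task 7 = 3; EF_Task 7 = 3+4 = 7
ES_Task 8 = max(EF_Task 4=3, EF_Task 5=22, EF_Task 6=14, EF_Task 7=7) = 22; EF_Task 8 = 22+2 = 24
Expected project duration μ = 24 weeks. Critical path: Task 1 → Task 5 → Task 8.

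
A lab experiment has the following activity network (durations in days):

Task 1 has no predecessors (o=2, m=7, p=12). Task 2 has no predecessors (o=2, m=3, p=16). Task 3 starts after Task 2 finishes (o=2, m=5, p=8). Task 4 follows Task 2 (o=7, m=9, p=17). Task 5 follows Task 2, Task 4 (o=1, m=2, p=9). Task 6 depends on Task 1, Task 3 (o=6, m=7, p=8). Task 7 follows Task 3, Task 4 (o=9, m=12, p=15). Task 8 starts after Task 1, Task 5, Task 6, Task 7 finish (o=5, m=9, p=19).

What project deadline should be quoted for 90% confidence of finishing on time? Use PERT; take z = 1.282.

41.9 days

te_Task 1 = (2 + 4·7 + 12)/6 = 42/6 = 7; σ²_Task 1 = ((12−2)/6)² = 2.778
te_Task 2 = (2 + 4·3 + 16)/6 = 30/6 = 5; σ²_Task 2 = ((16−2)/6)² = 5.444
te_Task 3 = (2 + 4·5 + 8)/6 = 30/6 = 5; σ²_Task 3 = ((8−2)/6)² = 1.000
te_Task 4 = (7 + 4·9 + 17)/6 = 60/6 = 10; σ²_Task 4 = ((17−7)/6)² = 2.778
te_Task 5 = (1 + 4·2 + 9)/6 = 18/6 = 3; σ²_Task 5 = ((9−1)/6)² = 1.778
te_Task 6 = (6 + 4·7 + 8)/6 = 42/6 = 7; σ²_Task 6 = ((8−6)/6)² = 0.111
te_Task 7 = (9 + 4·12 + 15)/6 = 72/6 = 12; σ²_Task 7 = ((15−9)/6)² = 1.000
te_Task 8 = (5 + 4·9 + 19)/6 = 60/6 = 10; σ²_Task 8 = ((19−5)/6)² = 5.444

Forward pass:
ES_Task 1 = 0; EF_Task 1 = 7
ES_Task 2 = 0; EF_Task 2 = 5
ES_Task 3 = 5; EF_Task 3 = 5+5 = 10
ES_Task 4 = 5; EF_Task 4 = 5+10 = 15
ES_Task 5 = max(EF_Task 2=5, EF_Task 4=15) = 15; EF_Task 5 = 15+3 = 18
ES_Task 6 = max(EF_Task 1=7, EF_Task 3=10) = 10; EF_Task 6 = 10+7 = 17
ES_Task 7 = max(EF_Task 3=10, EF_Task 4=15) = 15; EF_Task 7 = 15+12 = 27
ES_Task 8 = max(EF_Task 1=7, EF_Task 5=18, EF_Task 6=17, EF_Task 7=27) = 27; EF_Task 8 = 27+10 = 37
Expected project duration μ = 37 days. Critical path: Task 2 → Task 4 → Task 7 → Task 8.

Variance along critical path = 5.444 + 2.778 + 1.000 + 5.444 = 14.667; σ = 3.830 days.
D = μ + z·σ = 37 + 1.282·3.830 = 41.9 days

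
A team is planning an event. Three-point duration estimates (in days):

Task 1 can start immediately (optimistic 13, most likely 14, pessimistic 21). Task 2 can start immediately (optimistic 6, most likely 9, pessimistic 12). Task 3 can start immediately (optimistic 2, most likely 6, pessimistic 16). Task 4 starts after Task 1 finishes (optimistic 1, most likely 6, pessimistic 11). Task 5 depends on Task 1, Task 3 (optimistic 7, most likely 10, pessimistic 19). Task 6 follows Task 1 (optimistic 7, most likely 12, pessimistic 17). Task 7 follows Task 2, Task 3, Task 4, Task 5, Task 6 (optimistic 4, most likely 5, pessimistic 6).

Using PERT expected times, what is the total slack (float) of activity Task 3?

te_Task 1 = (13 + 4·14 + 21)/6 = 90/6 = 15
te_Task 2 = (6 + 4·9 + 12)/6 = 54/6 = 9
te_Task 3 = (2 + 4·6 + 16)/6 = 42/6 = 7
te_Task 4 = (1 + 4·6 + 11)/6 = 36/6 = 6
te_Task 5 = (7 + 4·10 + 19)/6 = 66/6 = 11
te_Task 6 = (7 + 4·12 + 17)/6 = 72/6 = 12
te_Task 7 = (4 + 4·5 + 6)/6 = 30/6 = 5

Forward pass:
ES_Task 1 = 0; EF_Task 1 = 15
ES_Task 2 = 0; EF_Task 2 = 9
ES_Task 3 = 0; EF_Task 3 = 7
ES_Task 4 = 15; EF_Task 4 = 15+6 = 21
ES_Task 5 = max(EF_Task 1=15, EF_Task 3=7) = 15; EF_Task 5 = 15+11 = 26
ES_Task 6 = 15; EF_Task 6 = 15+12 = 27
ES_Task 7 = max(EF_Task 2=9, EF_Task 3=7, EF_Task 4=21, EF_Task 5=26, EF_Task 6=27) = 27; EF_Task 7 = 27+5 = 32
Expected project duration μ = 32 days. Critical path: Task 1 → Task 6 → Task 7.

Backward pass:
LF_Task 7 = 32; LS_Task 7 = 32−5 = 27
LF_Task 6 = LS_Task 7 = 27; LS_Task 6 = 27−12 = 15
LF_Task 5 = LS_Task 7 = 27; LS_Task 5 = 27−11 = 16
LF_Task 4 = LS_Task 7 = 27; LS_Task 4 = 27−6 = 21
LF_Task 3 = min(LS_Task 5=16, LS_Task 7=27) = 16; LS_Task 3 = 16−7 = 9
LF_Task 2 = LS_Task 7 = 27; LS_Task 2 = 27−9 = 18
LF_Task 1 = min(LS_Task 4=21, LS_Task 5=16, LS_Task 6=15) = 15; LS_Task 1 = 15−15 = 0
Slack_Task 3 = LS_Task 3 − ES_Task 3 = 9 − 0 = 9

9 days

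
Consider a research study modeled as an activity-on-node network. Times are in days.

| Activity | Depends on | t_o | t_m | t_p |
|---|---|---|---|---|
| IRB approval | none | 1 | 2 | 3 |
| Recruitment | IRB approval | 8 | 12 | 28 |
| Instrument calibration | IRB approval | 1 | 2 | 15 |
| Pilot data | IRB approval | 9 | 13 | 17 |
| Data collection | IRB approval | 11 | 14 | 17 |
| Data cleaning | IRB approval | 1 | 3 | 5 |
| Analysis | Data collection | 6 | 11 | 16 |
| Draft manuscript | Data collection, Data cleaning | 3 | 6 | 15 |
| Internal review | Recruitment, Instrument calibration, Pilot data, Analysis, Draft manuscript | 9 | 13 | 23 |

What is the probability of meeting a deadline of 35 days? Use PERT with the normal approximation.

0.025

te_IRB approval = (1 + 4·2 + 3)/6 = 12/6 = 2; σ²_IRB approval = ((3−1)/6)² = 0.111
te_Recruitment = (8 + 4·12 + 28)/6 = 84/6 = 14; σ²_Recruitment = ((28−8)/6)² = 11.111
te_Instrument calibration = (1 + 4·2 + 15)/6 = 24/6 = 4; σ²_Instrument calibration = ((15−1)/6)² = 5.444
te_Pilot data = (9 + 4·13 + 17)/6 = 78/6 = 13; σ²_Pilot data = ((17−9)/6)² = 1.778
te_Data collection = (11 + 4·14 + 17)/6 = 84/6 = 14; σ²_Data collection = ((17−11)/6)² = 1.000
te_Data cleaning = (1 + 4·3 + 5)/6 = 18/6 = 3; σ²_Data cleaning = ((5−1)/6)² = 0.444
te_Analysis = (6 + 4·11 + 16)/6 = 66/6 = 11; σ²_Analysis = ((16−6)/6)² = 2.778
te_Draft manuscript = (3 + 4·6 + 15)/6 = 42/6 = 7; σ²_Draft manuscript = ((15−3)/6)² = 4.000
te_Internal review = (9 + 4·13 + 23)/6 = 84/6 = 14; σ²_Internal review = ((23−9)/6)² = 5.444

Forward pass:
ES_IRB approval = 0; EF_IRB approval = 2
ES_Recruitment = 2; EF_Recruitment = 2+14 = 16
ES_Instrument calibration = 2; EF_Instrument calibration = 2+4 = 6
ES_Pilot data = 2; EF_Pilot data = 2+13 = 15
ES_Data collection = 2; EF_Data collection = 2+14 = 16
ES_Data cleaning = 2; EF_Data cleaning = 2+3 = 5
ES_Analysis = 16; EF_Analysis = 16+11 = 27
ES_Draft manuscript = max(EF_Data collection=16, EF_Data cleaning=5) = 16; EF_Draft manuscript = 16+7 = 23
ES_Internal review = max(EF_Recruitment=16, EF_Instrument calibration=6, EF_Pilot data=15, EF_Analysis=27, EF_Draft manuscript=23) = 27; EF_Internal review = 27+14 = 41
Expected project duration μ = 41 days. Critical path: IRB approval → Data collection → Analysis → Internal review.

Variance along critical path = 0.111 + 1.000 + 2.778 + 5.444 = 9.333; σ = √9.333 = 3.055 days.
Z = (35 − 41) / 3.055 = -1.964
P(T ≤ 35) = Φ(-1.964) ≈ 0.025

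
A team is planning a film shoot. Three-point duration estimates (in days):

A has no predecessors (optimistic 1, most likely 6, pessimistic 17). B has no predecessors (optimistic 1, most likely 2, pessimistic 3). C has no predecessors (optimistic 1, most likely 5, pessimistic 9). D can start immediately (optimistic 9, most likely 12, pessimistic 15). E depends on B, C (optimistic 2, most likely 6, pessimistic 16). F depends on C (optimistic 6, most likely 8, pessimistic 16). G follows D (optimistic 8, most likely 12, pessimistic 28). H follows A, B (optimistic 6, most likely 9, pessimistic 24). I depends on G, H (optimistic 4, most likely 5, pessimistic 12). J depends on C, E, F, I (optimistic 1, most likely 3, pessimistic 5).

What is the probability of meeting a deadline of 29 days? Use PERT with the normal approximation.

te_A = (1 + 4·6 + 17)/6 = 42/6 = 7; σ²_A = ((17−1)/6)² = 7.111
te_B = (1 + 4·2 + 3)/6 = 12/6 = 2; σ²_B = ((3−1)/6)² = 0.111
te_C = (1 + 4·5 + 9)/6 = 30/6 = 5; σ²_C = ((9−1)/6)² = 1.778
te_D = (9 + 4·12 + 15)/6 = 72/6 = 12; σ²_D = ((15−9)/6)² = 1.000
te_E = (2 + 4·6 + 16)/6 = 42/6 = 7; σ²_E = ((16−2)/6)² = 5.444
te_F = (6 + 4·8 + 16)/6 = 54/6 = 9; σ²_F = ((16−6)/6)² = 2.778
te_G = (8 + 4·12 + 28)/6 = 84/6 = 14; σ²_G = ((28−8)/6)² = 11.111
te_H = (6 + 4·9 + 24)/6 = 66/6 = 11; σ²_H = ((24−6)/6)² = 9.000
te_I = (4 + 4·5 + 12)/6 = 36/6 = 6; σ²_I = ((12−4)/6)² = 1.778
te_J = (1 + 4·3 + 5)/6 = 18/6 = 3; σ²_J = ((5−1)/6)² = 0.444

Forward pass:
ES_A = 0; EF_A = 7
ES_B = 0; EF_B = 2
ES_C = 0; EF_C = 5
ES_D = 0; EF_D = 12
ES_E = max(EF_B=2, EF_C=5) = 5; EF_E = 5+7 = 12
ES_F = 5; EF_F = 5+9 = 14
ES_G = 12; EF_G = 12+14 = 26
ES_H = max(EF_A=7, EF_B=2) = 7; EF_H = 7+11 = 18
ES_I = max(EF_G=26, EF_H=18) = 26; EF_I = 26+6 = 32
ES_J = max(EF_C=5, EF_E=12, EF_F=14, EF_I=32) = 32; EF_J = 32+3 = 35
Expected project duration μ = 35 days. Critical path: D → G → I → J.

Variance along critical path = 1.000 + 11.111 + 1.778 + 0.444 = 14.333; σ = √14.333 = 3.786 days.
Z = (29 − 35) / 3.786 = -1.585
P(T ≤ 29) = Φ(-1.585) ≈ 0.057

0.057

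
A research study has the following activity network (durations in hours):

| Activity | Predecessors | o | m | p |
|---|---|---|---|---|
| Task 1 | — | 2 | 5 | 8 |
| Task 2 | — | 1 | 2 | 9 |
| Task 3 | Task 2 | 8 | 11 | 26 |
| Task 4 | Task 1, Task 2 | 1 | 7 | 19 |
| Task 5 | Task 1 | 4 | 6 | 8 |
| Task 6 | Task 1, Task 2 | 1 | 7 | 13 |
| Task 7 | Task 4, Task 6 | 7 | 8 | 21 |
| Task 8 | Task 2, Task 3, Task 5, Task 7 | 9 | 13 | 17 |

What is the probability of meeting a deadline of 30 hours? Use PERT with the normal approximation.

0.074

te_Task 1 = (2 + 4·5 + 8)/6 = 30/6 = 5; σ²_Task 1 = ((8−2)/6)² = 1.000
te_Task 2 = (1 + 4·2 + 9)/6 = 18/6 = 3; σ²_Task 2 = ((9−1)/6)² = 1.778
te_Task 3 = (8 + 4·11 + 26)/6 = 78/6 = 13; σ²_Task 3 = ((26−8)/6)² = 9.000
te_Task 4 = (1 + 4·7 + 19)/6 = 48/6 = 8; σ²_Task 4 = ((19−1)/6)² = 9.000
te_Task 5 = (4 + 4·6 + 8)/6 = 36/6 = 6; σ²_Task 5 = ((8−4)/6)² = 0.444
te_Task 6 = (1 + 4·7 + 13)/6 = 42/6 = 7; σ²_Task 6 = ((13−1)/6)² = 4.000
te_Task 7 = (7 + 4·8 + 21)/6 = 60/6 = 10; σ²_Task 7 = ((21−7)/6)² = 5.444
te_Task 8 = (9 + 4·13 + 17)/6 = 78/6 = 13; σ²_Task 8 = ((17−9)/6)² = 1.778

Forward pass:
ES_Task 1 = 0; EF_Task 1 = 5
ES_Task 2 = 0; EF_Task 2 = 3
ES_Task 3 = 3; EF_Task 3 = 3+13 = 16
ES_Task 4 = max(EF_Task 1=5, EF_Task 2=3) = 5; EF_Task 4 = 5+8 = 13
ES_Task 5 = 5; EF_Task 5 = 5+6 = 11
ES_Task 6 = max(EF_Task 1=5, EF_Task 2=3) = 5; EF_Task 6 = 5+7 = 12
ES_Task 7 = max(EF_Task 4=13, EF_Task 6=12) = 13; EF_Task 7 = 13+10 = 23
ES_Task 8 = max(EF_Task 2=3, EF_Task 3=16, EF_Task 5=11, EF_Task 7=23) = 23; EF_Task 8 = 23+13 = 36
Expected project duration μ = 36 hours. Critical path: Task 1 → Task 4 → Task 7 → Task 8.

Variance along critical path = 1.000 + 9.000 + 5.444 + 1.778 = 17.222; σ = √17.222 = 4.150 hours.
Z = (30 − 36) / 4.150 = -1.446
P(T ≤ 30) = Φ(-1.446) ≈ 0.074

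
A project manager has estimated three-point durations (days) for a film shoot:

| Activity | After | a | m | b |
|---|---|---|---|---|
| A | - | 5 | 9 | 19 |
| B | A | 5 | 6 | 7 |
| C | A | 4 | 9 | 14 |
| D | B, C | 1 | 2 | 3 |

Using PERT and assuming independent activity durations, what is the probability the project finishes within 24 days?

0.851

te_A = (5 + 4·9 + 19)/6 = 60/6 = 10; σ²_A = ((19−5)/6)² = 5.444
te_B = (5 + 4·6 + 7)/6 = 36/6 = 6; σ²_B = ((7−5)/6)² = 0.111
te_C = (4 + 4·9 + 14)/6 = 54/6 = 9; σ²_C = ((14−4)/6)² = 2.778
te_D = (1 + 4·2 + 3)/6 = 12/6 = 2; σ²_D = ((3−1)/6)² = 0.111

Forward pass:
ES_A = 0; EF_A = 10
ES_B = 10; EF_B = 10+6 = 16
ES_C = 10; EF_C = 10+9 = 19
ES_D = max(EF_B=16, EF_C=19) = 19; EF_D = 19+2 = 21
Expected project duration μ = 21 days. Critical path: A → C → D.

Variance along critical path = 5.444 + 2.778 + 0.111 = 8.333; σ = √8.333 = 2.887 days.
Z = (24 − 21) / 2.887 = 1.039
P(T ≤ 24) = Φ(1.039) ≈ 0.851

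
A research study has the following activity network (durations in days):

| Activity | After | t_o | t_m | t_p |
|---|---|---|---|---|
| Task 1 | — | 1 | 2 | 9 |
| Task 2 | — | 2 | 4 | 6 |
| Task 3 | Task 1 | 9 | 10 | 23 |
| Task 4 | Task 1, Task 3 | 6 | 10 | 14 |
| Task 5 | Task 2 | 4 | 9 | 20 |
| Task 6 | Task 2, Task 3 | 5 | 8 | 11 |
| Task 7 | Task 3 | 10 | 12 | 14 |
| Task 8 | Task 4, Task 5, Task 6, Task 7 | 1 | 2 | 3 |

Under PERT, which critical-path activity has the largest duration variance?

Task 3

te_Task 1 = (1 + 4·2 + 9)/6 = 18/6 = 3; σ²_Task 1 = ((9−1)/6)² = 1.778
te_Task 2 = (2 + 4·4 + 6)/6 = 24/6 = 4; σ²_Task 2 = ((6−2)/6)² = 0.444
te_Task 3 = (9 + 4·10 + 23)/6 = 72/6 = 12; σ²_Task 3 = ((23−9)/6)² = 5.444
te_Task 4 = (6 + 4·10 + 14)/6 = 60/6 = 10; σ²_Task 4 = ((14−6)/6)² = 1.778
te_Task 5 = (4 + 4·9 + 20)/6 = 60/6 = 10; σ²_Task 5 = ((20−4)/6)² = 7.111
te_Task 6 = (5 + 4·8 + 11)/6 = 48/6 = 8; σ²_Task 6 = ((11−5)/6)² = 1.000
te_Task 7 = (10 + 4·12 + 14)/6 = 72/6 = 12; σ²_Task 7 = ((14−10)/6)² = 0.444
te_Task 8 = (1 + 4·2 + 3)/6 = 12/6 = 2; σ²_Task 8 = ((3−1)/6)² = 0.111

Forward pass:
ES_Task 1 = 0; EF_Task 1 = 3
ES_Task 2 = 0; EF_Task 2 = 4
ES_Task 3 = 3; EF_Task 3 = 3+12 = 15
ES_Task 4 = max(EF_Task 1=3, EF_Task 3=15) = 15; EF_Task 4 = 15+10 = 25
ES_Task 5 = 4; EF_Task 5 = 4+10 = 14
ES_Task 6 = max(EF_Task 2=4, EF_Task 3=15) = 15; EF_Task 6 = 15+8 = 23
ES_Task 7 = 15; EF_Task 7 = 15+12 = 27
ES_Task 8 = max(EF_Task 4=25, EF_Task 5=14, EF_Task 6=23, EF_Task 7=27) = 27; EF_Task 8 = 27+2 = 29
Expected project duration μ = 29 days. Critical path: Task 1 → Task 3 → Task 7 → Task 8.

Variances on critical path: σ²_Task 1=1.778, σ²_Task 3=5.444, σ²_Task 7=0.444, σ²_Task 8=0.111.
Largest is σ²_Task 3 = 5.444.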